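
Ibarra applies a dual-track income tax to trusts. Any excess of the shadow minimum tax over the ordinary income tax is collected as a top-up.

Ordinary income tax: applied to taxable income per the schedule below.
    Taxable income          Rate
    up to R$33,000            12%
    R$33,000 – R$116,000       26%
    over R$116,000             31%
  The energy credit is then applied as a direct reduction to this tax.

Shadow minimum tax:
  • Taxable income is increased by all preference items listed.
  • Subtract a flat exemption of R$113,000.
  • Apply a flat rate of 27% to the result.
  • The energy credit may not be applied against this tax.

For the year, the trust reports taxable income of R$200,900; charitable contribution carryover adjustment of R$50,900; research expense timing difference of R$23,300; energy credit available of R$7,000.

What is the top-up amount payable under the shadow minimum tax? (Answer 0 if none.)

Ordinary income tax:
  R$33,000 × 12% = R$3,960
  R$83,000 × 26% = R$21,580
  R$84,900 × 31% = R$26,319
  → R$51,859
  Less energy credit R$7,000 → R$44,859

Shadow minimum tax:
  Adjusted income: R$200,900 + R$50,900 + R$23,300 = R$275,100
  Less exemption R$113,000 → base R$162,100
  R$162,100 × 27% = R$43,767

R$43,767 ≤ R$44,859, so no add-on is due.

R$0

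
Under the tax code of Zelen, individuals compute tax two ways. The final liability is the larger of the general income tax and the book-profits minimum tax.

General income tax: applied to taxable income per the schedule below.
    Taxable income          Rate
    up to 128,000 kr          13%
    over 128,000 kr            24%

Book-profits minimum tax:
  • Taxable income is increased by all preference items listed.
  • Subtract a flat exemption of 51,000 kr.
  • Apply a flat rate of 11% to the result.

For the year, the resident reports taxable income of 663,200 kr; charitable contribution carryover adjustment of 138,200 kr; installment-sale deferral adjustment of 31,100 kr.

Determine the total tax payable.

145,088 kr

General income tax:
  128,000 kr × 13% = 16,640 kr
  535,200 kr × 24% = 128,448 kr
  → 145,088 kr

Book-profits minimum tax:
  Adjusted income: 663,200 kr + 138,200 kr + 31,100 kr = 832,500 kr
  Less exemption 51,000 kr → base 781,500 kr
  781,500 kr × 11% = 85,965 kr

145,088 kr > 85,965 kr, so the general income tax governs.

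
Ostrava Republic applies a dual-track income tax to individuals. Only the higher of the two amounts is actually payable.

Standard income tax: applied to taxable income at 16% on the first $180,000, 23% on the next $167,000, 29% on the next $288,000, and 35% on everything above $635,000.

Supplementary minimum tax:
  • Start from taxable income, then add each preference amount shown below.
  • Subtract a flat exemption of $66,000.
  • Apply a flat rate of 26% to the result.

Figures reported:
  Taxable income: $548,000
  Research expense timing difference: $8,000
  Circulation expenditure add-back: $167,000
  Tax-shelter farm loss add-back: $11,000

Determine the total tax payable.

Standard income tax:
  $180,000 × 16% = $28,800
  $167,000 × 23% = $38,410
  $201,000 × 29% = $58,290
  → $125,500

Supplementary minimum tax:
  Adjusted income: $548,000 + $8,000 + $167,000 + $11,000 = $734,000
  Less exemption $66,000 → base $668,000
  $668,000 × 26% = $173,680

$173,680 > $125,500, so the supplementary minimum tax is the binding amount.

$173,680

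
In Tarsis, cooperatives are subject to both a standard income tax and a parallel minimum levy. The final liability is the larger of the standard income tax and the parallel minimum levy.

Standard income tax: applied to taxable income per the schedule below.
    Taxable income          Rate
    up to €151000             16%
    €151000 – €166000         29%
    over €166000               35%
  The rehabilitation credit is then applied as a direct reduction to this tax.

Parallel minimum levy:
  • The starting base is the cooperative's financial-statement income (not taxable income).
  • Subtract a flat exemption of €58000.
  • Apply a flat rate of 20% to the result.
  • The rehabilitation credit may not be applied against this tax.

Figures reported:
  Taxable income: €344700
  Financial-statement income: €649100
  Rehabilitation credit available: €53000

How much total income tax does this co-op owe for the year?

€118220

Parallel minimum levy:
  Base (financial-statement income): €649100
  Less exemption €58000 → base €591100
  €591100 × 20% = €118220

Standard income tax:
  €151000 × 16% = €24160
  €15000 × 29% = €4350
  €178700 × 35% = €62545
  → €91055
  Less rehabilitation credit €53000 → €38055

€118220 > €38055, so the parallel minimum levy is the binding amount.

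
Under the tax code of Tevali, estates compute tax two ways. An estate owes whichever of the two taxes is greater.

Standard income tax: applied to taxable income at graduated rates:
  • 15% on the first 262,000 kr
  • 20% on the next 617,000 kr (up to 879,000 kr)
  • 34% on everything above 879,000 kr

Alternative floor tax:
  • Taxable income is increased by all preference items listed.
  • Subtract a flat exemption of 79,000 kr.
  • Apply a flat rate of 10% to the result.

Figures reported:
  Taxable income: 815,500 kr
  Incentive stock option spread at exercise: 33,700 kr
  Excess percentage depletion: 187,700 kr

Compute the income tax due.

150,000 kr

Standard income tax:
  262,000 kr × 15% = 39,300 kr
  553,500 kr × 20% = 110,700 kr
  → 150,000 kr

Alternative floor tax:
  Adjusted income: 815,500 kr + 33,700 kr + 187,700 kr = 1,036,900 kr
  Less exemption 79,000 kr → base 957,900 kr
  957,900 kr × 10% = 95,790 kr

150,000 kr > 95,790 kr, so the standard income tax governs.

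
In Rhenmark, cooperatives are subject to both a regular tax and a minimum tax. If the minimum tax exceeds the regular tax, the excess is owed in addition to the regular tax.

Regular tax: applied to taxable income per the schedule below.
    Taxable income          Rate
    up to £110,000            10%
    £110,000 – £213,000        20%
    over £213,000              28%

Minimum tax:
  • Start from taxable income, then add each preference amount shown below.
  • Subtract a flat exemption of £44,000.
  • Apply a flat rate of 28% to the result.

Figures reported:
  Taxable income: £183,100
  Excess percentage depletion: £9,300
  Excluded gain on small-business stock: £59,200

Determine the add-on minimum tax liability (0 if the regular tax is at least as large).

£32,508

Minimum tax:
  Adjusted income: £183,100 + £9,300 + £59,200 = £251,600
  Less exemption £44,000 → base £207,600
  £207,600 × 28% = £58,128

Regular tax:
  £110,000 × 10% = £11,000
  £73,100 × 20% = £14,620
  → £25,620

Excess of minimum tax over regular tax: £58,128 − £25,620 = £32,508.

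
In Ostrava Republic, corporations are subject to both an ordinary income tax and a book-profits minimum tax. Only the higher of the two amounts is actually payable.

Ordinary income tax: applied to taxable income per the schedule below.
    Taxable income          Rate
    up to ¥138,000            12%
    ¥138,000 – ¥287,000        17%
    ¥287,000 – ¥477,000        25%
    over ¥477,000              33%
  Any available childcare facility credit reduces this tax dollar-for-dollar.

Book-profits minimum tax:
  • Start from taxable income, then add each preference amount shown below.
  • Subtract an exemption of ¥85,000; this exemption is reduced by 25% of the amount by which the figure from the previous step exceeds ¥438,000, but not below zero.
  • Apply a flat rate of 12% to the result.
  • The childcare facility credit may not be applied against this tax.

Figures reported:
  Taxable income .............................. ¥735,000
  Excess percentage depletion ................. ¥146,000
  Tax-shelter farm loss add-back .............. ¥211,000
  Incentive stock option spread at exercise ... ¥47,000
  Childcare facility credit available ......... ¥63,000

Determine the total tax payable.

¥136,680

Book-profits minimum tax:
  Adjusted income: ¥735,000 + ¥146,000 + ¥211,000 + ¥47,000 = ¥1,139,000
  Exemption: 25% × (¥1,139,000 − ¥438,000) = ¥175,250 ≥ ¥85,000, so the exemption is fully phased out
  Base: ¥1,139,000 − ¥0 = ¥1,139,000
  ¥1,139,000 × 12% = ¥136,680

Ordinary income tax:
  ¥138,000 × 12% = ¥16,560
  ¥149,000 × 17% = ¥25,330
  ¥190,000 × 25% = ¥47,500
  ¥258,000 × 33% = ¥85,140
  → ¥174,530
  Less childcare facility credit ¥63,000 → ¥111,530

¥136,680 > ¥111,530, so the book-profits minimum tax is the binding amount.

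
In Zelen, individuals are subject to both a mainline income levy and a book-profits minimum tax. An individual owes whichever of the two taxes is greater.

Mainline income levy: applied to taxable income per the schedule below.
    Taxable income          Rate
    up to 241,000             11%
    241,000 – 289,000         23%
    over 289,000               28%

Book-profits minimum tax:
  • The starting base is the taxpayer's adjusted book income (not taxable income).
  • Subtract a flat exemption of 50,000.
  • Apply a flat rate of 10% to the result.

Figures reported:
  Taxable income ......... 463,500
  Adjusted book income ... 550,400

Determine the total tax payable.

Mainline income levy:
  241,000 × 11% = 26,510
  48,000 × 23% = 11,040
  174,500 × 28% = 48,860
  → 86,410

Book-profits minimum tax:
  Base (adjusted book income): 550,400
  Less exemption 50,000 → base 500,400
  500,400 × 10% = 50,040

86,410 > 50,040, so the mainline income levy governs.

86,410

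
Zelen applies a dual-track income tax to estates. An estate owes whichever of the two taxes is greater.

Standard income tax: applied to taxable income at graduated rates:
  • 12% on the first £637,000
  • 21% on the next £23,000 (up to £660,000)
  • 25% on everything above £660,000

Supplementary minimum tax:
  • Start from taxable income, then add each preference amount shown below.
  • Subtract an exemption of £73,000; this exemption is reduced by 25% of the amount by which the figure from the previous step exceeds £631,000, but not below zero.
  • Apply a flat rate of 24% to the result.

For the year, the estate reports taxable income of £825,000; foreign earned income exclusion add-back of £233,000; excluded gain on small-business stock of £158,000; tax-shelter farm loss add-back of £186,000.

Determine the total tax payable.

£336,480

Standard income tax:
  £637,000 × 12% = £76,440
  £23,000 × 21% = £4,830
  £165,000 × 25% = £41,250
  → £122,520

Supplementary minimum tax:
  Adjusted income: £825,000 + £233,000 + £158,000 + £186,000 = £1,402,000
  Exemption: 25% × (£1,402,000 − £631,000) = £192,750 ≥ £73,000, so the exemption is fully phased out
  Base: £1,402,000 − £0 = £1,402,000
  £1,402,000 × 24% = £336,480

£336,480 > £122,520, so the supplementary minimum tax is the binding amount.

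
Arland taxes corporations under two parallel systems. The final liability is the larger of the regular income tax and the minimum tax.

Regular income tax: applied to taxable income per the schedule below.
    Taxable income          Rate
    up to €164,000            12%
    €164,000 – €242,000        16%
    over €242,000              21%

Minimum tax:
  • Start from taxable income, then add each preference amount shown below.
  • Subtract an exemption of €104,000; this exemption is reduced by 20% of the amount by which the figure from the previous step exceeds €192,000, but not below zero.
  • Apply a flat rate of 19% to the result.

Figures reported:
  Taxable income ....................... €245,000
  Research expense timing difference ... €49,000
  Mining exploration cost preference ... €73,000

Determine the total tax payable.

Minimum tax:
  Adjusted income: €245,000 + €49,000 + €73,000 = €367,000
  Exemption: €104,000 − 20% × (€367,000 − €192,000) = €104,000 − €35,000 = €69,000
  Base: €367,000 − €69,000 = €298,000
  €298,000 × 19% = €56,620

Regular income tax:
  €164,000 × 12% = €19,680
  €78,000 × 16% = €12,480
  €3,000 × 21% = €630
  → €32,790

€56,620 > €32,790, so the minimum tax is the binding amount.

€56,620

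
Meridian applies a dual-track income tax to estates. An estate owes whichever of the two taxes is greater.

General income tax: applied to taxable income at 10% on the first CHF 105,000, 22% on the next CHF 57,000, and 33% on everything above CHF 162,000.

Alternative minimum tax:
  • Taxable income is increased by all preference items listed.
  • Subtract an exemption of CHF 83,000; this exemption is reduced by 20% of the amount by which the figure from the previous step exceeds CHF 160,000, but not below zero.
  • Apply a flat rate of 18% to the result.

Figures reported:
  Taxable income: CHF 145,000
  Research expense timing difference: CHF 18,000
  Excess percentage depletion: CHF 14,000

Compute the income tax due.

CHF 19,300

Alternative minimum tax:
  Adjusted income: CHF 145,000 + CHF 18,000 + CHF 14,000 = CHF 177,000
  Exemption: CHF 83,000 − 20% × (CHF 177,000 − CHF 160,000) = CHF 83,000 − CHF 3,400 = CHF 79,600
  Base: CHF 177,000 − CHF 79,600 = CHF 97,400
  CHF 97,400 × 18% = CHF 17,532

General income tax:
  CHF 105,000 × 10% = CHF 10,500
  CHF 40,000 × 22% = CHF 8,800
  → CHF 19,300

CHF 19,300 > CHF 17,532, so the general income tax governs.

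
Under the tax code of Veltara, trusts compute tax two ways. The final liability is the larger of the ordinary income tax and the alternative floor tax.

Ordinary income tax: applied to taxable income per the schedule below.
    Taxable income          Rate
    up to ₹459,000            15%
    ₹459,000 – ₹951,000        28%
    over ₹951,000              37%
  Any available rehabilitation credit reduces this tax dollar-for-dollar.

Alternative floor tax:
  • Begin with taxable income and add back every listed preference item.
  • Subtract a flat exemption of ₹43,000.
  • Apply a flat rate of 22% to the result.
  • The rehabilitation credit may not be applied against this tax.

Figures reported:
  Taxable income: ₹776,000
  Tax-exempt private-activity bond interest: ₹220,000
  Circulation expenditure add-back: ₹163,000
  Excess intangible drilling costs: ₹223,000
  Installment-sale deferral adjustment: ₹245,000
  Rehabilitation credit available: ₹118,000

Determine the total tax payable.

Alternative floor tax:
  Adjusted income: ₹776,000 + ₹220,000 + ₹163,000 + ₹223,000 + ₹245,000 = ₹1,627,000
  Less exemption ₹43,000 → base ₹1,584,000
  ₹1,584,000 × 22% = ₹348,480

Ordinary income tax:
  ₹459,000 × 15% = ₹68,850
  ₹317,000 × 28% = ₹88,760
  → ₹157,610
  Less rehabilitation credit ₹118,000 → ₹39,610

₹348,480 > ₹39,610, so the alternative floor tax is the binding amount.

₹348,480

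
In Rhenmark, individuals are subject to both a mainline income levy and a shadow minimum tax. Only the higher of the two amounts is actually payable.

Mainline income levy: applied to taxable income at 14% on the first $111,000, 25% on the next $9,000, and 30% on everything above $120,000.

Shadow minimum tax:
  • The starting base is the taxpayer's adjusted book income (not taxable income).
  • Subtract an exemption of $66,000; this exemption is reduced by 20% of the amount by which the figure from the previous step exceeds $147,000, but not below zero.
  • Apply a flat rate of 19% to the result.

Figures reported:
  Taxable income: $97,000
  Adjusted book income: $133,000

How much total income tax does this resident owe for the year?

$13,580

Shadow minimum tax:
  Base (adjusted book income): $133,000
  Exemption: $133,000 ≤ $147,000, so full $66,000 applies
  Base: $133,000 − $66,000 = $67,000
  $67,000 × 19% = $12,730

Mainline income levy:
  $97,000 × 14% = $13,580

$13,580 > $12,730, so the mainline income levy governs.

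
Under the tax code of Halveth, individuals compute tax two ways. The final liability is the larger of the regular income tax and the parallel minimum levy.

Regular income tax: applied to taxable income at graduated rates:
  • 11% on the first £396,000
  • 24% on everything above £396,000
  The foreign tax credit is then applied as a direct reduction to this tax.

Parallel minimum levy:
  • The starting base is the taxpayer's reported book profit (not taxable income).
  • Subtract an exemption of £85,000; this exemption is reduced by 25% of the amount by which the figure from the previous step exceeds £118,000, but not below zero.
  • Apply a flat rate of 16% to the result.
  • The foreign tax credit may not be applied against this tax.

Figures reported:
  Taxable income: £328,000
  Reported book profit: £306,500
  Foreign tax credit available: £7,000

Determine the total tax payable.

Parallel minimum levy:
  Base (reported book profit): £306,500
  Exemption: £85,000 − 25% × (£306,500 − £118,000) = £85,000 − £47,125 = £37,875
  Base: £306,500 − £37,875 = £268,625
  £268,625 × 16% = £42,980

Regular income tax:
  £328,000 × 11% = £36,080
  Less foreign tax credit £7,000 → £29,080

£42,980 > £29,080, so the parallel minimum levy is the binding amount.

£42,980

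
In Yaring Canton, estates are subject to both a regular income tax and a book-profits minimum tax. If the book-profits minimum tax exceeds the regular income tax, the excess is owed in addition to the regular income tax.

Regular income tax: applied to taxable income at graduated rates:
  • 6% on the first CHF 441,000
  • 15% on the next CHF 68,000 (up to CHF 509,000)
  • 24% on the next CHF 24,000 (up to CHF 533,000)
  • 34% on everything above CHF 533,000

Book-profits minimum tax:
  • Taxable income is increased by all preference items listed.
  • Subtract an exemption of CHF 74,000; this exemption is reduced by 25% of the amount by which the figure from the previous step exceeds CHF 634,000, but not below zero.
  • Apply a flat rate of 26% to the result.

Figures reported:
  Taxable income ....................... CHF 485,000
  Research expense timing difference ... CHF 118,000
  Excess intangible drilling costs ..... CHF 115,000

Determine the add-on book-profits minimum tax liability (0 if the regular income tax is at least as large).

CHF 139,840

Book-profits minimum tax:
  Adjusted income: CHF 485,000 + CHF 118,000 + CHF 115,000 = CHF 718,000
  Exemption: CHF 74,000 − 25% × (CHF 718,000 − CHF 634,000) = CHF 74,000 − CHF 21,000 = CHF 53,000
  Base: CHF 718,000 − CHF 53,000 = CHF 665,000
  CHF 665,000 × 26% = CHF 172,900

Regular income tax:
  CHF 441,000 × 6% = CHF 26,460
  CHF 44,000 × 15% = CHF 6,600
  → CHF 33,060

Excess of book-profits minimum tax over regular income tax: CHF 172,900 − CHF 33,060 = CHF 139,840.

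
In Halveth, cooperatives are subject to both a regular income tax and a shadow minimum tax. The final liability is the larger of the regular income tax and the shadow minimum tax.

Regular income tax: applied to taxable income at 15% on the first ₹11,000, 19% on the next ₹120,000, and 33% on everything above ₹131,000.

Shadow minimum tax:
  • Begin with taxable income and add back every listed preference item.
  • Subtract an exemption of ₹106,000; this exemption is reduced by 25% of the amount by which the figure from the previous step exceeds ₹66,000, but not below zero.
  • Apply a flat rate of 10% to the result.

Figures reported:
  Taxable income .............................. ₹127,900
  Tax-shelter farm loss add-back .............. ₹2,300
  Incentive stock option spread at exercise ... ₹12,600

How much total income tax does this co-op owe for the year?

₹23,861

Regular income tax:
  ₹11,000 × 15% = ₹1,650
  ₹116,900 × 19% = ₹22,211
  → ₹23,861

Shadow minimum tax:
  Adjusted income: ₹127,900 + ₹2,300 + ₹12,600 = ₹142,800
  Exemption: ₹106,000 − 25% × (₹142,800 − ₹66,000) = ₹106,000 − ₹19,200 = ₹86,800
  Base: ₹142,800 − ₹86,800 = ₹56,000
  ₹56,000 × 10% = ₹5,600

₹23,861 > ₹5,600, so the regular income tax governs.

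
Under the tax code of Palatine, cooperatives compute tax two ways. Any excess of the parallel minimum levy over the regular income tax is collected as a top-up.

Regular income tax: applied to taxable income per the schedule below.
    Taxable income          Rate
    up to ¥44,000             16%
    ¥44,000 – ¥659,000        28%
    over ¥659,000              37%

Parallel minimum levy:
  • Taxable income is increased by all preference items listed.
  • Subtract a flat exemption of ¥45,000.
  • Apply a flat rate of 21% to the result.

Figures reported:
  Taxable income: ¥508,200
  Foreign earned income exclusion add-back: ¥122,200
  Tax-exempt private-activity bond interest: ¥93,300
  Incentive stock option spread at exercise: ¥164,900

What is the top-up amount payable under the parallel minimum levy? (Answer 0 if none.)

¥40,140

Regular income tax:
  ¥44,000 × 16% = ¥7,040
  ¥464,200 × 28% = ¥129,976
  → ¥137,016

Parallel minimum levy:
  Adjusted income: ¥508,200 + ¥122,200 + ¥93,300 + ¥164,900 = ¥888,600
  Less exemption ¥45,000 → base ¥843,600
  ¥843,600 × 21% = ¥177,156

Excess of parallel minimum levy over regular income tax: ¥177,156 − ¥137,016 = ¥40,140.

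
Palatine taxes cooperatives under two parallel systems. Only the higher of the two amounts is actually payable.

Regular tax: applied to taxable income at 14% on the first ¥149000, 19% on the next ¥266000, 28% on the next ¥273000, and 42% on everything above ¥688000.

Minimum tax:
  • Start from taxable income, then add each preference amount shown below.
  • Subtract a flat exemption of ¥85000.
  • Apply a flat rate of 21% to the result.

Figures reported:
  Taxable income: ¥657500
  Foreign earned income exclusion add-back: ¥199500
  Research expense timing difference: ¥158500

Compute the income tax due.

Minimum tax:
  Adjusted income: ¥657500 + ¥199500 + ¥158500 = ¥1015500
  Less exemption ¥85000 → base ¥930500
  ¥930500 × 21% = ¥195405

Regular tax:
  ¥149000 × 14% = ¥20860
  ¥266000 × 19% = ¥50540
  ¥242500 × 28% = ¥67900
  → ¥139300

¥195405 > ¥139300, so the minimum tax is the binding amount.

¥195405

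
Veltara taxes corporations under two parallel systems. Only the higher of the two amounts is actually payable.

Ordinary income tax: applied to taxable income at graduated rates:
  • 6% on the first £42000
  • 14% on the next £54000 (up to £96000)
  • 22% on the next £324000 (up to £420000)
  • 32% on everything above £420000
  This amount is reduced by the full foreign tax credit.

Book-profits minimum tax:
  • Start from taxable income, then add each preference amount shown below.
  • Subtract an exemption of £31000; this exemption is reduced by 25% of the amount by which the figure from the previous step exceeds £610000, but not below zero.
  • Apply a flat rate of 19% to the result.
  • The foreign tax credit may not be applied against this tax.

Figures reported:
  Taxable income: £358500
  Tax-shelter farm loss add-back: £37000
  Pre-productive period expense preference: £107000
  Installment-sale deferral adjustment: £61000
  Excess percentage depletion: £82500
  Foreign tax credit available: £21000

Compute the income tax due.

Book-profits minimum tax:
  Adjusted income: £358500 + £37000 + £107000 + £61000 + £82500 = £646000
  Exemption: £31000 − 25% × (£646000 − £610000) = £31000 − £9000 = £22000
  Base: £646000 − £22000 = £624000
  £624000 × 19% = £118560

Ordinary income tax:
  £42000 × 6% = £2520
  £54000 × 14% = £7560
  £262500 × 22% = £57750
  → £67830
  Less foreign tax credit £21000 → £46830

£118560 > £46830, so the book-profits minimum tax is the binding amount.

£118560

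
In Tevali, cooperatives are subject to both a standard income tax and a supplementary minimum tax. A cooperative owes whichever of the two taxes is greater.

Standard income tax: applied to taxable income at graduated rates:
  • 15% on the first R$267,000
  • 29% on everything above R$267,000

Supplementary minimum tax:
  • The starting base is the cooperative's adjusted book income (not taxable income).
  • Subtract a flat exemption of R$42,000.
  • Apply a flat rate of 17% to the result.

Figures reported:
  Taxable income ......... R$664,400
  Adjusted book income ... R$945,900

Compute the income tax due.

R$155,296

Standard income tax:
  R$267,000 × 15% = R$40,050
  R$397,400 × 29% = R$115,246
  → R$155,296

Supplementary minimum tax:
  Base (adjusted book income): R$945,900
  Less exemption R$42,000 → base R$903,900
  R$903,900 × 17% = R$153,663

R$155,296 > R$153,663, so the standard income tax governs.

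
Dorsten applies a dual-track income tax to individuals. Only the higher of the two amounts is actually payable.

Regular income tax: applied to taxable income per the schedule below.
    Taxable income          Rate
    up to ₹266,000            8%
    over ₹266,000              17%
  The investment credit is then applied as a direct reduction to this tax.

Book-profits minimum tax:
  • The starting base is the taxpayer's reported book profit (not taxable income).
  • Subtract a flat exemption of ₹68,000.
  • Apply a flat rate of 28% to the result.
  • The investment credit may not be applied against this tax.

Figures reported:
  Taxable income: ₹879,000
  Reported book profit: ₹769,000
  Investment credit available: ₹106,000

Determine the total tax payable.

Book-profits minimum tax:
  Base (reported book profit): ₹769,000
  Less exemption ₹68,000 → base ₹701,000
  ₹701,000 × 28% = ₹196,280

Regular income tax:
  ₹266,000 × 8% = ₹21,280
  ₹613,000 × 17% = ₹104,210
  → ₹125,490
  Less investment credit ₹106,000 → ₹19,490

₹196,280 > ₹19,490, so the book-profits minimum tax is the binding amount.

₹196,280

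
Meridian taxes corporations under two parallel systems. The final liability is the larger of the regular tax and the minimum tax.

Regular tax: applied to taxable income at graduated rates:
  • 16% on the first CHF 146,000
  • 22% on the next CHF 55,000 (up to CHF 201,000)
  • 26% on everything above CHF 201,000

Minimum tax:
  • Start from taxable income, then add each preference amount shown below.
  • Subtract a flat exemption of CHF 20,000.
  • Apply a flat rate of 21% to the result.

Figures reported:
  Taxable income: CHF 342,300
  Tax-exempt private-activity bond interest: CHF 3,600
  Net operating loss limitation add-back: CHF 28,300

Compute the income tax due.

CHF 74,382

Minimum tax:
  Adjusted income: CHF 342,300 + CHF 3,600 + CHF 28,300 = CHF 374,200
  Less exemption CHF 20,000 → base CHF 354,200
  CHF 354,200 × 21% = CHF 74,382

Regular tax:
  CHF 146,000 × 16% = CHF 23,360
  CHF 55,000 × 22% = CHF 12,100
  CHF 141,300 × 26% = CHF 36,738
  → CHF 72,198

CHF 74,382 > CHF 72,198, so the minimum tax is the binding amount.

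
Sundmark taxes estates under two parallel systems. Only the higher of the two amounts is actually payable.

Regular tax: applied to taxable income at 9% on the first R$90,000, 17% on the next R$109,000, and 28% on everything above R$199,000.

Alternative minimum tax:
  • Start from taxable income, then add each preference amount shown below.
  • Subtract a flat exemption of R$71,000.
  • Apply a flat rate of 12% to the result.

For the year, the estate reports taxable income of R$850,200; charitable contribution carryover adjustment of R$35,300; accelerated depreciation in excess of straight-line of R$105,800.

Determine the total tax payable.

Regular tax:
  R$90,000 × 9% = R$8,100
  R$109,000 × 17% = R$18,530
  R$651,200 × 28% = R$182,336
  → R$208,966

Alternative minimum tax:
  Adjusted income: R$850,200 + R$35,300 + R$105,800 = R$991,300
  Less exemption R$71,000 → base R$920,300
  R$920,300 × 12% = R$110,436

R$208,966 > R$110,436, so the regular tax governs.

R$208,966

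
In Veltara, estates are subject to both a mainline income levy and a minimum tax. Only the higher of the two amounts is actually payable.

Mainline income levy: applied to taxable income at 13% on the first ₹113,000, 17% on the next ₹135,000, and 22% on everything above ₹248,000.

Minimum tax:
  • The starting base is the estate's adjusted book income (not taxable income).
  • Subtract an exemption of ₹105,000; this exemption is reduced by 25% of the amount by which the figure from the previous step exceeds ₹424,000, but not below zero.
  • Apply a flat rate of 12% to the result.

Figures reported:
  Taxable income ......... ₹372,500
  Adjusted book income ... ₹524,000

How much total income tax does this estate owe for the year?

Mainline income levy:
  ₹113,000 × 13% = ₹14,690
  ₹135,000 × 17% = ₹22,950
  ₹124,500 × 22% = ₹27,390
  → ₹65,030

Minimum tax:
  Base (adjusted book income): ₹524,000
  Exemption: ₹105,000 − 25% × (₹524,000 − ₹424,000) = ₹105,000 − ₹25,000 = ₹80,000
  Base: ₹524,000 − ₹80,000 = ₹444,000
  ₹444,000 × 12% = ₹53,280

₹65,030 > ₹53,280, so the mainline income levy governs.

₹65,030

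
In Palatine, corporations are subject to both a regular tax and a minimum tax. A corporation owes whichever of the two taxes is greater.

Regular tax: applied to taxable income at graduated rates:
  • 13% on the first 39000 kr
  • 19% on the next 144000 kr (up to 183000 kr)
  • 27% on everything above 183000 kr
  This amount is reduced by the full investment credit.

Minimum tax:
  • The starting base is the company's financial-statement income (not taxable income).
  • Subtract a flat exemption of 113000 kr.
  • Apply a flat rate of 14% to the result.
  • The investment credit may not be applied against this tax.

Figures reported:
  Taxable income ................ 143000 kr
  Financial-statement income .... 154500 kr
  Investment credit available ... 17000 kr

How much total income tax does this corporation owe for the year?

7830 kr

Minimum tax:
  Base (financial-statement income): 154500 kr
  Less exemption 113000 kr → base 41500 kr
  41500 kr × 14% = 5810 kr

Regular tax:
  39000 kr × 13% = 5070 kr
  104000 kr × 19% = 19760 kr
  → 24830 kr
  Less investment credit 17000 kr → 7830 kr

7830 kr > 5810 kr, so the regular tax governs.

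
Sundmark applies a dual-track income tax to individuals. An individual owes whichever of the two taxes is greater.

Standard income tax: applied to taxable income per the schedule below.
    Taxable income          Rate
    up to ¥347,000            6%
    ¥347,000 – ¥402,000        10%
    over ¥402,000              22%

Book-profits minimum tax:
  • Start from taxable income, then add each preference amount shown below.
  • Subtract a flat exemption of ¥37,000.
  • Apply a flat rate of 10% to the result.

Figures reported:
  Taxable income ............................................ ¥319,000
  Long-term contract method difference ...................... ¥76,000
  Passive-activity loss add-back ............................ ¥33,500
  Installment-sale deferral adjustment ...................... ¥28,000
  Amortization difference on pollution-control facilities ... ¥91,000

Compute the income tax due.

Book-profits minimum tax:
  Adjusted income: ¥319,000 + ¥76,000 + ¥33,500 + ¥28,000 + ¥91,000 = ¥547,500
  Less exemption ¥37,000 → base ¥510,500
  ¥510,500 × 10% = ¥51,050

Standard income tax:
  ¥319,000 × 6% = ¥19,140

¥51,050 > ¥19,140, so the book-profits minimum tax is the binding amount.

¥51,050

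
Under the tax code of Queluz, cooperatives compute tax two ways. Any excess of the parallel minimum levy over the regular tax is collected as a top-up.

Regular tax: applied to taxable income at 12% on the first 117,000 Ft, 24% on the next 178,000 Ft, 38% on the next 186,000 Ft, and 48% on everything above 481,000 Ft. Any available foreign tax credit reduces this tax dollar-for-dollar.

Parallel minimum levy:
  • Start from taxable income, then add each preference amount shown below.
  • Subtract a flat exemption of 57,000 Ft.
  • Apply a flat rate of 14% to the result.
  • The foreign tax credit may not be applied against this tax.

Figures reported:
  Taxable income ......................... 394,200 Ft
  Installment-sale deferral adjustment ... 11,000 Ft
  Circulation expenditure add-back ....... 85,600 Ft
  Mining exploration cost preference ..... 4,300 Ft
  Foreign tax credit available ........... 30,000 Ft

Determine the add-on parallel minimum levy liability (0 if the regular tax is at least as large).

0 Ft

Regular tax:
  117,000 Ft × 12% = 14,040 Ft
  178,000 Ft × 24% = 42,720 Ft
  99,200 Ft × 38% = 37,696 Ft
  → 94,456 Ft
  Less foreign tax credit 30,000 Ft → 64,456 Ft

Parallel minimum levy:
  Adjusted income: 394,200 Ft + 11,000 Ft + 85,600 Ft + 4,300 Ft = 495,100 Ft
  Less exemption 57,000 Ft → base 438,100 Ft
  438,100 Ft × 14% = 61,334 Ft

61,334 Ft ≤ 64,456 Ft, so no add-on is due.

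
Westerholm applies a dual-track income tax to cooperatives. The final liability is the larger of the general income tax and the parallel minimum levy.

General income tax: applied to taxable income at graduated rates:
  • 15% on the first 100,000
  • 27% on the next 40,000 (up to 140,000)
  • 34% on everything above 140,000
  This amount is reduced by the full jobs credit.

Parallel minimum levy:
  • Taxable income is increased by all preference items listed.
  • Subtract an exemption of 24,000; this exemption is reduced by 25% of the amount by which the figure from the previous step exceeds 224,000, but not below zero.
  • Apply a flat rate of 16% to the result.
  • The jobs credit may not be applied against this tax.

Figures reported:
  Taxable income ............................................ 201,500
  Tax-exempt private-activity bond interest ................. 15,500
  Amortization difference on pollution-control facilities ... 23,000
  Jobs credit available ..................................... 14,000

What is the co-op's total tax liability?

35,200

General income tax:
  100,000 × 15% = 15,000
  40,000 × 27% = 10,800
  61,500 × 34% = 20,910
  → 46,710
  Less jobs credit 14,000 → 32,710

Parallel minimum levy:
  Adjusted income: 201,500 + 15,500 + 23,000 = 240,000
  Exemption: 24,000 − 25% × (240,000 − 224,000) = 24,000 − 4,000 = 20,000
  Base: 240,000 − 20,000 = 220,000
  220,000 × 16% = 35,200

35,200 > 32,710, so the parallel minimum levy is the binding amount.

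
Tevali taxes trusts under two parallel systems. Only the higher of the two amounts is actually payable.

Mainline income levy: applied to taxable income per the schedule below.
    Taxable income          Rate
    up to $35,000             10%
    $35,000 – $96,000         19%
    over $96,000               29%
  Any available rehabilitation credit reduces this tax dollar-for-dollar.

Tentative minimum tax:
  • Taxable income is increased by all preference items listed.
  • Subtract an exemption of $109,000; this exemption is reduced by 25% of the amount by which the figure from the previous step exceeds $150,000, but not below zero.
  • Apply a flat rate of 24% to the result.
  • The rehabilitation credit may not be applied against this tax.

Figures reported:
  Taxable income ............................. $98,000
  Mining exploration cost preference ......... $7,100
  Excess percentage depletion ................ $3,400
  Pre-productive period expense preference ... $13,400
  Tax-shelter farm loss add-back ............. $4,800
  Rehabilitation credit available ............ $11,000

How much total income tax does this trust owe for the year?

$4,670

Tentative minimum tax:
  Adjusted income: $98,000 + $7,100 + $3,400 + $13,400 + $4,800 = $126,700
  Exemption: $126,700 ≤ $150,000, so full $109,000 applies
  Base: $126,700 − $109,000 = $17,700
  $17,700 × 24% = $4,248

Mainline income levy:
  $35,000 × 10% = $3,500
  $61,000 × 19% = $11,590
  $2,000 × 29% = $580
  → $15,670
  Less rehabilitation credit $11,000 → $4,670

$4,670 > $4,248, so the mainline income levy governs.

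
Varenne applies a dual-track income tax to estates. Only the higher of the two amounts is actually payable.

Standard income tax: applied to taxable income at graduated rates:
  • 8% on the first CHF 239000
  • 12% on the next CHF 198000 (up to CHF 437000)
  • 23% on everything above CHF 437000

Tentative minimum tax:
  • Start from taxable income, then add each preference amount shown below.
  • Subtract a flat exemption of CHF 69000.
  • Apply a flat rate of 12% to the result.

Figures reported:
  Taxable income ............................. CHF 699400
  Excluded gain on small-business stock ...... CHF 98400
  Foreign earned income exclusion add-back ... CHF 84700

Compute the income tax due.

Standard income tax:
  CHF 239000 × 8% = CHF 19120
  CHF 198000 × 12% = CHF 23760
  CHF 262400 × 23% = CHF 60352
  → CHF 103232

Tentative minimum tax:
  Adjusted income: CHF 699400 + CHF 98400 + CHF 84700 = CHF 882500
  Less exemption CHF 69000 → base CHF 813500
  CHF 813500 × 12% = CHF 97620

CHF 103232 > CHF 97620, so the standard income tax governs.

CHF 103232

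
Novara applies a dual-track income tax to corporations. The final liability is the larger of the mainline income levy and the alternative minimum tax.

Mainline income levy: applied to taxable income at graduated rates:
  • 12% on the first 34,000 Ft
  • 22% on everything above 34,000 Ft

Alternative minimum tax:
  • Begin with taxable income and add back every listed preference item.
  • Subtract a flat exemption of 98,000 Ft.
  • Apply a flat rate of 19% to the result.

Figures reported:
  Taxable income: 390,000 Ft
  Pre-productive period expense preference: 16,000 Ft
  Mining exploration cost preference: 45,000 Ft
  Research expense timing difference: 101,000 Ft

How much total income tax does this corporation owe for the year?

86,260 Ft

Mainline income levy:
  34,000 Ft × 12% = 4,080 Ft
  356,000 Ft × 22% = 78,320 Ft
  → 82,400 Ft

Alternative minimum tax:
  Adjusted income: 390,000 Ft + 16,000 Ft + 45,000 Ft + 101,000 Ft = 552,000 Ft
  Less exemption 98,000 Ft → base 454,000 Ft
  454,000 Ft × 19% = 86,260 Ft

86,260 Ft > 82,400 Ft, so the alternative minimum tax is the binding amount.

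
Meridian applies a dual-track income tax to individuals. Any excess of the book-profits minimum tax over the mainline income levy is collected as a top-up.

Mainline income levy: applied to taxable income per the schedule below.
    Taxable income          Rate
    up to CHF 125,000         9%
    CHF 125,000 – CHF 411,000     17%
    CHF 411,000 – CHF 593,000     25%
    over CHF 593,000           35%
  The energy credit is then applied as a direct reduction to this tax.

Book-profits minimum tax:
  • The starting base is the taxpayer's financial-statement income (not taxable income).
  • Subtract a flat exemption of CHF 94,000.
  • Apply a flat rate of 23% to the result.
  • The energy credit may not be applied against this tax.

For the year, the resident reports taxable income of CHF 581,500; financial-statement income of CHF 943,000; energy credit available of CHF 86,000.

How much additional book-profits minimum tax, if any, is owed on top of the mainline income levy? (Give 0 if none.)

Mainline income levy:
  CHF 125,000 × 9% = CHF 11,250
  CHF 286,000 × 17% = CHF 48,620
  CHF 170,500 × 25% = CHF 42,625
  → CHF 102,495
  Less energy credit CHF 86,000 → CHF 16,495

Book-profits minimum tax:
  Base (financial-statement income): CHF 943,000
  Less exemption CHF 94,000 → base CHF 849,000
  CHF 849,000 × 23% = CHF 195,270

Excess of book-profits minimum tax over mainline income levy: CHF 195,270 − CHF 16,495 = CHF 178,775.

CHF 178,775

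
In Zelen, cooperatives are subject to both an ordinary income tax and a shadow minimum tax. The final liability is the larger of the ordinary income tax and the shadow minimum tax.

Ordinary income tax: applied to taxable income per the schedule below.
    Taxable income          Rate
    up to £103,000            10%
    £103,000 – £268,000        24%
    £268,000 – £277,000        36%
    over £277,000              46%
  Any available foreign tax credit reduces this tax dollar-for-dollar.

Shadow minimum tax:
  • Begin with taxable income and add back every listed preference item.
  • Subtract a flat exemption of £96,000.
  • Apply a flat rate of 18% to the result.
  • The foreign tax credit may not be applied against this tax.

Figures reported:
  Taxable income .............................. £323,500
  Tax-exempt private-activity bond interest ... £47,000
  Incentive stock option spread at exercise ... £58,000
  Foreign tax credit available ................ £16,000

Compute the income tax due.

Shadow minimum tax:
  Adjusted income: £323,500 + £47,000 + £58,000 = £428,500
  Less exemption £96,000 → base £332,500
  £332,500 × 18% = £59,850

Ordinary income tax:
  £103,000 × 10% = £10,300
  £165,000 × 24% = £39,600
  £9,000 × 36% = £3,240
  £46,500 × 46% = £21,390
  → £74,530
  Less foreign tax credit £16,000 → £58,530

£59,850 > £58,530, so the shadow minimum tax is the binding amount.

£59,850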